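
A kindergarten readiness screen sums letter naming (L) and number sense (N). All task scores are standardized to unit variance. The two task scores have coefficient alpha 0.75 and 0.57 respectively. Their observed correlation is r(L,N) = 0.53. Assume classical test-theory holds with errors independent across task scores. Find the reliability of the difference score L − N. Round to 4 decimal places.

0.2766

Var(L−N) = 1 + 1 − 2·0.53 = 2 − 1.06 = 0.94.
Under uncorrelated errors the observed covariances equal the true-score covariances, so only the own-variance terms attenuate.
True-score variance = [0.75 + 0.57] − 1.06 = 1.32 − 1.06 = 0.26.
Reliability = 0.26 / 0.94 = 0.2766.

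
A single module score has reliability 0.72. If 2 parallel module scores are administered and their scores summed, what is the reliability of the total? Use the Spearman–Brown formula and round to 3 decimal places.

ρ_k = kρ / (1 + (k−1)ρ) = 2·0.72 / (1 + 1·0.72) = 1.440 / 1.720 = 0.837.

0.837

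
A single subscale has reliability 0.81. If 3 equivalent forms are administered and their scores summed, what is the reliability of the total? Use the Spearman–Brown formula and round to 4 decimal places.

0.9275

ρ_k = kρ / (1 + (k−1)ρ) = 3·0.81 / (1 + 2·0.81) = 2.430 / 2.620 = 0.9275.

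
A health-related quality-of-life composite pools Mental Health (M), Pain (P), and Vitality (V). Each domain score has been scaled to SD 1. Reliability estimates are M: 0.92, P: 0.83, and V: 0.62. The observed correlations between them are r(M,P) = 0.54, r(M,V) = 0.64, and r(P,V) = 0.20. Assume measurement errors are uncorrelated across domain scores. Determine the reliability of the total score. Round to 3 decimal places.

0.891

Var(M+P+V) = 3 + 2·[0.54 + 0.64 + 0.20] = 3 + 2.76 = 5.76.
With uncorrelated errors the cross-covariances are all true-score covariance, so they carry over unchanged; only the diagonal terms shrink to ρᵢσᵢ².
True-score variance = [0.92 + 0.83 + 0.62] + 2.76 = 2.37 + 2.76 = 5.13.
Reliability = 5.13 / 5.76 = 0.891.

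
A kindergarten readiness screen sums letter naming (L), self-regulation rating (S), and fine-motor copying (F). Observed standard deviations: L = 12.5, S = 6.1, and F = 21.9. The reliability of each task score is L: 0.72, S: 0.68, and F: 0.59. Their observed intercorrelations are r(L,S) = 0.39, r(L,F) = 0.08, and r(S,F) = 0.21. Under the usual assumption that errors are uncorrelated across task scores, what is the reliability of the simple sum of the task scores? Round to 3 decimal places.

0.697

Var(L+S+F) = 12.5² + 6.1² + 21.9² + 2·[12.5·6.1·0.39 + 12.5·21.9·0.08 + 6.1·21.9·0.21] = 673.07 + 159.383 = 832.453.
Under uncorrelated errors the observed covariances equal the true-score covariances, so only the own-variance terms attenuate.
True-score variance = [12.5²·0.72 + 6.1²·0.68 + 21.9²·0.59] + 159.383 = 420.773 + 159.383 = 580.155.
Reliability = 580.155 / 832.453 = 0.697.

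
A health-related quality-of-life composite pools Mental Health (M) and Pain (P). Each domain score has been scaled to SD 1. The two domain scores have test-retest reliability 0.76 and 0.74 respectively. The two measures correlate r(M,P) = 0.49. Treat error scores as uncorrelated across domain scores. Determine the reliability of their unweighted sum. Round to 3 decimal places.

0.832

Var(M+P) = 2 + 2·[0.49] = 2 + 0.98 = 2.98.
Under uncorrelated errors the observed covariances equal the true-score covariances, so only the own-variance terms attenuate.
True-score variance = [0.76 + 0.74] + 0.98 = 1.5 + 0.98 = 2.48.
Reliability = 2.48 / 2.98 = 0.832.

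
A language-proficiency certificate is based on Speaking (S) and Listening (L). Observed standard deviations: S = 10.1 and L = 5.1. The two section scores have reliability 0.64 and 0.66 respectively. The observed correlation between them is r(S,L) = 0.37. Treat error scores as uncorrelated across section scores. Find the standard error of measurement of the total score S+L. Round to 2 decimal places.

6.75

Var(total) = 128.02 + 38.1174 = 166.137.
True-score variance = 82.453 + 38.1174 = 120.57, so reliability = 0.7257.
Error variance = 166.137 − 120.57 = 45.567; SEM = √45.567 = 6.75.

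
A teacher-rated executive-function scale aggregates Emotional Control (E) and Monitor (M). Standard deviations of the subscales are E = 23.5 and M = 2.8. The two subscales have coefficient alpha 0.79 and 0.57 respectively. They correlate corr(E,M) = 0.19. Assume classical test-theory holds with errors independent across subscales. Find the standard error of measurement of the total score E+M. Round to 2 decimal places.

Var(total) = 560.09 + 25.004 = 585.094.
True-score variance = 440.746 + 25.004 = 465.75, so reliability = 0.7960.
Error variance = 585.094 − 465.75 = 119.344; SEM = √119.344 = 10.92.

10.92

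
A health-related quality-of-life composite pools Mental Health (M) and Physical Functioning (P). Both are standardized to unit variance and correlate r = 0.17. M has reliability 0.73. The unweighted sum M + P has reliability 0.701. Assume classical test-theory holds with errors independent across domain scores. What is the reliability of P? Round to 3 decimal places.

0.570

Var(M+P) = 2 + 2·0.17 = 2.340.
True-score variance = ρ_M + ρ_P + 2·0.17, so 0.701 = (0.73 + ρ_P + 0.34) / 2.340.
ρ_P = 0.701·2.340 − 0.73 − 0.34 = 0.570.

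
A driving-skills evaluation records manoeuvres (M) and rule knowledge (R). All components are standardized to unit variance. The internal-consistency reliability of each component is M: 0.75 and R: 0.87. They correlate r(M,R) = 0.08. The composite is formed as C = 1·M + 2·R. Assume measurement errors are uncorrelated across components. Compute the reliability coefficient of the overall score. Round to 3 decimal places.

0.855

Var(C) = 1 + 2² + 2·[2·0.08] = 5 + 0.32 = 5.32.
Under uncorrelated errors the observed covariances equal the true-score covariances, so only the own-variance terms attenuate.
True-score variance = [0.75 + 2²·0.87] + 0.32 = 4.23 + 0.32 = 4.55.
Reliability = 4.55 / 5.32 = 0.855.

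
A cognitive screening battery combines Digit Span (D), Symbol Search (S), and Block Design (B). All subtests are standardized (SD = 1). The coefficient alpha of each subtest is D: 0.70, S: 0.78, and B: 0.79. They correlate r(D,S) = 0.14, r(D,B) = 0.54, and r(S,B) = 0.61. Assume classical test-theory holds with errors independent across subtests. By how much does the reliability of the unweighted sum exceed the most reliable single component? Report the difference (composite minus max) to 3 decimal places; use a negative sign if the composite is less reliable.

Var(sum) = 3 + 2.58 = 5.58; true-score variance = 2.27 + 2.58 = 4.85; composite reliability = 0.8692.
Max component reliability = 0.7900.
Difference = 0.8692 − 0.7900 = 0.079.

0.079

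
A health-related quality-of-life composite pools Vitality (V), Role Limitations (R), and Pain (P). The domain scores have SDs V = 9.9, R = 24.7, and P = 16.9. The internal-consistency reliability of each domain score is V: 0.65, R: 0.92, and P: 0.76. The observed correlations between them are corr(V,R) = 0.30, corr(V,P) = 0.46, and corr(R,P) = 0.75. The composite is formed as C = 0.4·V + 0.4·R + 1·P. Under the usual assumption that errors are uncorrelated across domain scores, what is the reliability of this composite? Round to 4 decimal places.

Var(C) = 0.4²·9.9² + 0.4²·24.7² + 16.9² + 2·[0.16·9.9·24.7·0.30 + 0.4·9.9·16.9·0.46 + 0.4·24.7·16.9·0.75] = 398.906 + 335.503 = 734.409.
With uncorrelated errors the cross-covariances are all true-score covariance, so they carry over unchanged; only the diagonal terms shrink to ρᵢσᵢ².
True-score variance = [0.4²·9.9²·0.65 + 0.4²·24.7²·0.92 + 16.9²·0.76] + 335.503 = 317.062 + 335.503 = 652.565.
Reliability = 652.565 / 734.409 = 0.8886.

0.8886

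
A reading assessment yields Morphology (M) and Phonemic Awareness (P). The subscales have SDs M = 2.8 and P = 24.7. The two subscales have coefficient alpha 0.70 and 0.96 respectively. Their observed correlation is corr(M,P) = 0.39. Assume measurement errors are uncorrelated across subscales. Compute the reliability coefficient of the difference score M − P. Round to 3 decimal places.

Var(M−P) = 2.8² + 24.7² − 2·2.8·24.7·0.39 = 617.93 − 53.9448 = 563.985.
Under uncorrelated errors the observed covariances equal the true-score covariances, so only the own-variance terms attenuate.
True-score variance = [2.8²·0.70 + 24.7²·0.96] − 53.9448 = 591.174 − 53.9448 = 537.23.
Reliability = 537.23 / 563.985 = 0.953.

0.953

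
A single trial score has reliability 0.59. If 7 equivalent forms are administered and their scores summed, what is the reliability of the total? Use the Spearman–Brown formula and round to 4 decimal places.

0.9097

ρ_k = kρ / (1 + (k−1)ρ) = 7·0.59 / (1 + 6·0.59) = 4.130 / 4.540 = 0.9097.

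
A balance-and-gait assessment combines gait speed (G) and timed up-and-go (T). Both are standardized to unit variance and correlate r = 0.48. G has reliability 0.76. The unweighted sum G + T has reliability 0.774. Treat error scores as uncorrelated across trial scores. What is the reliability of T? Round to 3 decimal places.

0.571

Var(G+T) = 2 + 2·0.48 = 2.960.
True-score variance = ρ_G + ρ_T + 2·0.48, so 0.774 = (0.76 + ρ_T + 0.96) / 2.960.
ρ_T = 0.774·2.960 − 0.76 − 0.96 = 0.571.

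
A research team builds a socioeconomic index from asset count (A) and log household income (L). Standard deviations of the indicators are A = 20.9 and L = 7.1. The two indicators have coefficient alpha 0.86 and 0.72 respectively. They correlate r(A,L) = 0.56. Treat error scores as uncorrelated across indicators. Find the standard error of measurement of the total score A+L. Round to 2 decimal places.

8.68

Var(total) = 487.22 + 166.197 = 653.417.
True-score variance = 411.952 + 166.197 = 578.149, so reliability = 0.8848.
Error variance = 653.417 − 578.149 = 75.2682; SEM = √75.2682 = 8.68.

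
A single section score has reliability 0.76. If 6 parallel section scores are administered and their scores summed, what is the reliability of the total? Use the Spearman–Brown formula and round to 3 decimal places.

0.950

ρ_k = kρ / (1 + (k−1)ρ) = 6·0.76 / (1 + 5·0.76) = 4.560 / 4.800 = 0.950.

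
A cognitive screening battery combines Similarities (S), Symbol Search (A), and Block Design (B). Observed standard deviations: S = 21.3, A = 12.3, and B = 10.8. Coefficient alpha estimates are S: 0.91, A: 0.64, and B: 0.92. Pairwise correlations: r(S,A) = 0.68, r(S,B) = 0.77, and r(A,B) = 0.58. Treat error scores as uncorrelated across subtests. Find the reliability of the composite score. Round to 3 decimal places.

Var(S+A+B) = 21.3² + 12.3² + 10.8² + 2·[21.3·12.3·0.68 + 21.3·10.8·0.77 + 12.3·10.8·0.58] = 721.62 + 864.662 = 1586.28.
Because errors are independent across components, Cov(Tᵢ,Tⱼ) = Cov(Xᵢ,Xⱼ); the off-diagonal part of the true-score variance is the same as above.
True-score variance = [21.3²·0.91 + 12.3²·0.64 + 10.8²·0.92] + 864.662 = 616.992 + 864.662 = 1481.65.
Reliability = 1481.65 / 1586.28 = 0.934.

0.934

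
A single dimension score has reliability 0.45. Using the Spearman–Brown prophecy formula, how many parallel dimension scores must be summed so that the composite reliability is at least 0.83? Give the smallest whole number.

6

k ≥ ρ*(1−ρ₁)/(ρ₁(1−ρ*)) = 0.83·0.55 / (0.45·0.17) = 5.967.
Smallest integer k = 6.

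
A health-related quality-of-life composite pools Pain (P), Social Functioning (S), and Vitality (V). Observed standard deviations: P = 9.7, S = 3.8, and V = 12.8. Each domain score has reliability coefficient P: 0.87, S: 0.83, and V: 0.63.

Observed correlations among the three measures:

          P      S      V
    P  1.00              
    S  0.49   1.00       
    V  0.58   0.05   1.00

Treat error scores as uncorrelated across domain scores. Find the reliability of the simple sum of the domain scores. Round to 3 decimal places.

0.835

Var(P+S+V) = 9.7² + 3.8² + 12.8² + 2·[9.7·3.8·0.49 + 9.7·12.8·0.58 + 3.8·12.8·0.05] = 272.37 + 185.012 = 457.382.
Because errors are independent across components, Cov(Tᵢ,Tⱼ) = Cov(Xᵢ,Xⱼ); the off-diagonal part of the true-score variance is the same as above.
True-score variance = [9.7²·0.87 + 3.8²·0.83 + 12.8²·0.63] + 185.012 = 197.063 + 185.012 = 382.075.
Reliability = 382.075 / 457.382 = 0.835.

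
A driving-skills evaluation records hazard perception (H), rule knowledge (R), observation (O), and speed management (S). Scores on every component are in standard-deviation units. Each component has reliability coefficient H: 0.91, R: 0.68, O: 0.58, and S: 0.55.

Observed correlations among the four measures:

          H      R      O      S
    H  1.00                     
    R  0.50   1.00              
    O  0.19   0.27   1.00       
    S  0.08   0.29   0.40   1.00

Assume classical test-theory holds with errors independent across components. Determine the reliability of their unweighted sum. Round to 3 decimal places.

0.828

Var(H+R+O+S) = 4 + 2·[0.50 + 0.19 + 0.08 + 0.27 + 0.29 + 0.40] = 4 + 3.46 = 7.46.
With uncorrelated errors the cross-covariances are all true-score covariance, so they carry over unchanged; only the diagonal terms shrink to ρᵢσᵢ².
True-score variance = [0.91 + 0.68 + 0.58 + 0.55] + 3.46 = 2.72 + 3.46 = 6.18.
Reliability = 6.18 / 7.46 = 0.828.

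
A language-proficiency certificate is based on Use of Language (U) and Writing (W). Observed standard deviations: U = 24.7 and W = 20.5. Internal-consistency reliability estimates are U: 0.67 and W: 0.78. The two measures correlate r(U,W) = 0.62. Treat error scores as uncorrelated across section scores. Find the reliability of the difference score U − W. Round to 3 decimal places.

Var(U−W) = 24.7² + 20.5² − 2·24.7·20.5·0.62 = 1030.34 − 627.874 = 402.466.
Because errors are independent across components, Cov(Tᵢ,Tⱼ) = Cov(Xᵢ,Xⱼ); the off-diagonal part of the true-score variance is the same as above.
True-score variance = [24.7²·0.67 + 20.5²·0.78] − 627.874 = 736.555 − 627.874 = 108.681.
Reliability = 108.681 / 402.466 = 0.270.

0.270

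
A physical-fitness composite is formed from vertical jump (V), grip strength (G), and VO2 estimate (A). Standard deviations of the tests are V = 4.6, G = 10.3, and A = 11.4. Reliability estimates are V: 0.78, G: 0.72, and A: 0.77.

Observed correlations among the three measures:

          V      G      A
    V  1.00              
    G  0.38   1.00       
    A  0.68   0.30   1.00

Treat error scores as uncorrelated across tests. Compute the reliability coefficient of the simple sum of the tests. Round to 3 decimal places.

0.852

Var(V+G+A) = 4.6² + 10.3² + 11.4² + 2·[4.6·10.3·0.38 + 4.6·11.4·0.68 + 10.3·11.4·0.30] = 257.21 + 177.779 = 434.989.
Under uncorrelated errors the observed covariances equal the true-score covariances, so only the own-variance terms attenuate.
True-score variance = [4.6²·0.78 + 10.3²·0.72 + 11.4²·0.77] + 177.779 = 192.959 + 177.779 = 370.738.
Reliability = 370.738 / 434.989 = 0.852.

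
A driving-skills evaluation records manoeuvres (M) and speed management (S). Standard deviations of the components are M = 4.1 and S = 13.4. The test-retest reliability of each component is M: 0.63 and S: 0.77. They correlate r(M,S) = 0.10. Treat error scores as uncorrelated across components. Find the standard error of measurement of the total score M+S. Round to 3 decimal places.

6.893

Var(total) = 196.37 + 10.988 = 207.358.
True-score variance = 148.851 + 10.988 = 159.839, so reliability = 0.7708.
Error variance = 207.358 − 159.839 = 47.5185; SEM = √47.5185 = 6.893.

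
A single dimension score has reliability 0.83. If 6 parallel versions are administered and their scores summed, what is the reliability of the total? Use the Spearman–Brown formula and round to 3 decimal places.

0.967

ρ_k = kρ / (1 + (k−1)ρ) = 6·0.83 / (1 + 5·0.83) = 4.980 / 5.150 = 0.967.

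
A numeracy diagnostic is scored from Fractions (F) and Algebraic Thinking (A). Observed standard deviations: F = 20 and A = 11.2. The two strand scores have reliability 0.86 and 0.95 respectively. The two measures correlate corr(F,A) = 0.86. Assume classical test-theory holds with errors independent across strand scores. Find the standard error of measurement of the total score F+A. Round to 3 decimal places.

Var(total) = 525.44 + 385.28 = 910.72.
True-score variance = 463.168 + 385.28 = 848.448, so reliability = 0.9316.
Error variance = 910.72 − 848.448 = 62.272; SEM = √62.272 = 7.891.

7.891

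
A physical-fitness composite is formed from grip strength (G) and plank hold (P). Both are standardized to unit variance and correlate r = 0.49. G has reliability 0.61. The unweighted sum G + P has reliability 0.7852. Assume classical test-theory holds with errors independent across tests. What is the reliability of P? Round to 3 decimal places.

Var(G+P) = 2 + 2·0.49 = 2.980.
True-score variance = ρ_G + ρ_P + 2·0.49, so 0.7852 = (0.61 + ρ_P + 0.98) / 2.980.
ρ_P = 0.7852·2.980 − 0.61 − 0.98 = 0.750.

0.750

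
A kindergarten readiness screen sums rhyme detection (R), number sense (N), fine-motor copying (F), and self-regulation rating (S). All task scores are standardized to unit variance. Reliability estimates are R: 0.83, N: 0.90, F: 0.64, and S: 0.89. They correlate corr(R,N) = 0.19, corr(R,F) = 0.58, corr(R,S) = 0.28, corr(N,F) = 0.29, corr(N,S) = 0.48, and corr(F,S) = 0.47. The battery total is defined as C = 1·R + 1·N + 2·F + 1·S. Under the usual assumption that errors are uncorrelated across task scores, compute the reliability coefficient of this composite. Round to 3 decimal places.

0.872

Var(C) = 1 + 1 + 2² + 1 + 2·[0.19 + 2·0.58 + 0.28 + 2·0.29 + 0.48 + 2·0.47] = 7 + 7.26 = 14.26.
Under uncorrelated errors the observed covariances equal the true-score covariances, so only the own-variance terms attenuate.
True-score variance = [0.83 + 0.90 + 2²·0.64 + 0.89] + 7.26 = 5.18 + 7.26 = 12.44.
Reliability = 12.44 / 14.26 = 0.872.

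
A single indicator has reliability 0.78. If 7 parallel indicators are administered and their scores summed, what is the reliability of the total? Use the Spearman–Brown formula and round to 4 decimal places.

ρ_k = kρ / (1 + (k−1)ρ) = 7·0.78 / (1 + 6·0.78) = 5.460 / 5.680 = 0.9613.

0.9613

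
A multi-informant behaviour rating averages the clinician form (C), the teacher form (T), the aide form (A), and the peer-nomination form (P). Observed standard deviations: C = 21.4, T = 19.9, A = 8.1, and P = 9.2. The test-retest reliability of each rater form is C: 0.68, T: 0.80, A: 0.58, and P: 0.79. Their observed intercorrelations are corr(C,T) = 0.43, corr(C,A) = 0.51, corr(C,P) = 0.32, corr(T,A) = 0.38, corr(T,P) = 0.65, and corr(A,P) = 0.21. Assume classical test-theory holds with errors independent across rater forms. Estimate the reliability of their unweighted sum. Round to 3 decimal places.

Var(C+T+A+P) = 21.4² + 19.9² + 8.1² + 9.2² + 2·[21.4·19.9·0.43 + 21.4·8.1·0.51 + 21.4·9.2·0.32 + 19.9·8.1·0.38 + 19.9·9.2·0.65 + 8.1·9.2·0.21] = 1004.22 + 1060.86 = 2065.08.
Because errors are independent across components, Cov(Tᵢ,Tⱼ) = Cov(Xᵢ,Xⱼ); the off-diagonal part of the true-score variance is the same as above.
True-score variance = [21.4²·0.68 + 19.9²·0.80 + 8.1²·0.58 + 9.2²·0.79] + 1060.86 = 733.14 + 1060.86 = 1794.
Reliability = 1794 / 2065.08 = 0.869.

0.869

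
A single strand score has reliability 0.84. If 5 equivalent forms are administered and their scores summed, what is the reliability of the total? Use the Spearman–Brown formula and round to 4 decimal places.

ρ_k = kρ / (1 + (k−1)ρ) = 5·0.84 / (1 + 4·0.84) = 4.200 / 4.360 = 0.9633.

0.9633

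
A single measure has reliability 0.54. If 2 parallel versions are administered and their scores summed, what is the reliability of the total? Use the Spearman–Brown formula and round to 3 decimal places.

ρ_k = kρ / (1 + (k−1)ρ) = 2·0.54 / (1 + 1·0.54) = 1.080 / 1.540 = 0.701.

0.701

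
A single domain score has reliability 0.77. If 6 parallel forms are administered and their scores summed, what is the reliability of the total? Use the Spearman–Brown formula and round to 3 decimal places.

ρ_k = kρ / (1 + (k−1)ρ) = 6·0.77 / (1 + 5·0.77) = 4.620 / 4.850 = 0.953.

0.953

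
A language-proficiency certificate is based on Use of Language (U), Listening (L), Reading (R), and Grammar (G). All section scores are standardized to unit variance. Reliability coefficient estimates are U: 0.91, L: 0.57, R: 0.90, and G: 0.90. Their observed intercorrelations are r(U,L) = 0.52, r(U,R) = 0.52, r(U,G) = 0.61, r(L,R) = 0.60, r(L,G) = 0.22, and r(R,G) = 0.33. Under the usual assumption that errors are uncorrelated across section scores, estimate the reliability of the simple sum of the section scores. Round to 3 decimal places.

0.925

Var(U+L+R+G) = 4 + 2·[0.52 + 0.52 + 0.61 + 0.60 + 0.22 + 0.33] = 4 + 5.6 = 9.6.
Under uncorrelated errors the observed covariances equal the true-score covariances, so only the own-variance terms attenuate.
True-score variance = [0.91 + 0.57 + 0.90 + 0.90] + 5.6 = 3.28 + 5.6 = 8.88.
Reliability = 8.88 / 9.6 = 0.925.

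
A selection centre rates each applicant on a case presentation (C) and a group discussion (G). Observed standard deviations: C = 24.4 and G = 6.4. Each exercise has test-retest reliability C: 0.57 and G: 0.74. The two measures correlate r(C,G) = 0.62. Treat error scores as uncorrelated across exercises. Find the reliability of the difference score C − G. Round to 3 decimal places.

0.398

Var(C−G) = 24.4² + 6.4² − 2·24.4·6.4·0.62 = 636.32 − 193.638 = 442.682.
Because errors are independent across components, Cov(Tᵢ,Tⱼ) = Cov(Xᵢ,Xⱼ); the off-diagonal part of the true-score variance is the same as above.
True-score variance = [24.4²·0.57 + 6.4²·0.74] − 193.638 = 369.666 − 193.638 = 176.027.
Reliability = 176.027 / 442.682 = 0.398.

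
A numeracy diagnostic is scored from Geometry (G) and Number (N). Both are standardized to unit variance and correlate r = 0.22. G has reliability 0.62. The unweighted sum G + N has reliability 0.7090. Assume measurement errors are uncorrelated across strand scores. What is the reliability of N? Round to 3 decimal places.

0.670

Var(G+N) = 2 + 2·0.22 = 2.440.
True-score variance = ρ_G + ρ_N + 2·0.22, so 0.7090 = (0.62 + ρ_N + 0.44) / 2.440.
ρ_N = 0.7090·2.440 − 0.62 − 0.44 = 0.670.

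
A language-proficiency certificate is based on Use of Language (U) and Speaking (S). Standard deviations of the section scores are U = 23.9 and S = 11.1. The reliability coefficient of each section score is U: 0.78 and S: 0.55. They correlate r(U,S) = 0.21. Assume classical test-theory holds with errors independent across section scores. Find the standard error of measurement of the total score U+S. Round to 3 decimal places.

Var(total) = 694.42 + 111.422 = 805.842.
True-score variance = 513.309 + 111.422 = 624.731, so reliability = 0.7753.
Error variance = 805.842 − 624.731 = 181.111; SEM = √181.111 = 13.458.

13.458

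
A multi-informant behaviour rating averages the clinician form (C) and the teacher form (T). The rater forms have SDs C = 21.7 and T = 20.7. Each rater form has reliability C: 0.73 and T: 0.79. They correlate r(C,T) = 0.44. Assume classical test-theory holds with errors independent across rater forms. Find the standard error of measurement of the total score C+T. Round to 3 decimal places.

14.735

Var(total) = 899.38 + 395.287 = 1294.67.
True-score variance = 682.257 + 395.287 = 1077.54, so reliability = 0.8323.
Error variance = 1294.67 − 1077.54 = 217.123; SEM = √217.123 = 14.735.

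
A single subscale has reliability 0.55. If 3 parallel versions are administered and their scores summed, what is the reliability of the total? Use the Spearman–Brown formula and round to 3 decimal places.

ρ_k = kρ / (1 + (k−1)ρ) = 3·0.55 / (1 + 2·0.55) = 1.650 / 2.100 = 0.786.

0.786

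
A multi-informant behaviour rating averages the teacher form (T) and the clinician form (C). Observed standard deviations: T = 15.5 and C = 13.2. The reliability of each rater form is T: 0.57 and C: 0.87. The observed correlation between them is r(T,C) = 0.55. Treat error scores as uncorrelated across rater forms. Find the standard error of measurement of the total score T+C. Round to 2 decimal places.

11.22

Var(total) = 414.49 + 225.06 = 639.55.
True-score variance = 288.531 + 225.06 = 513.591, so reliability = 0.8031.
Error variance = 639.55 − 513.591 = 125.959; SEM = √125.959 = 11.22.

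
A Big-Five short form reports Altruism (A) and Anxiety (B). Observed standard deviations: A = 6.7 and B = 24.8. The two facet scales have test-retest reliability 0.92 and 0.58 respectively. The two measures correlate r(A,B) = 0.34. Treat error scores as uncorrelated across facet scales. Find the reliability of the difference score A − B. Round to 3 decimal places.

0.521

Var(A−B) = 6.7² + 24.8² − 2·6.7·24.8·0.34 = 659.93 − 112.989 = 546.941.
With uncorrelated errors the cross-covariances are all true-score covariance, so they carry over unchanged; only the diagonal terms shrink to ρᵢσᵢ².
True-score variance = [6.7²·0.92 + 24.8²·0.58] − 112.989 = 398.022 − 112.989 = 285.033.
Reliability = 285.033 / 546.941 = 0.521.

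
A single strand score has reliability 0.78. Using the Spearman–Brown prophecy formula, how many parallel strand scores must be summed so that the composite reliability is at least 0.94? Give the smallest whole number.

5

k ≥ ρ*(1−ρ₁)/(ρ₁(1−ρ*)) = 0.94·0.22 / (0.78·0.06) = 4.419.
Smallest integer k = 5.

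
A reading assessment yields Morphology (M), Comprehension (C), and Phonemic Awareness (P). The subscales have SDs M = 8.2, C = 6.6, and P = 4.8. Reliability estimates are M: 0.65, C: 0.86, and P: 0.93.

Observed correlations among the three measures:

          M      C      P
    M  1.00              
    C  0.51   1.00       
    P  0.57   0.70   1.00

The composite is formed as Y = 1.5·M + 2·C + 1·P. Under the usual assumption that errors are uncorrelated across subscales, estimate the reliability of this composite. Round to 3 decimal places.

Var(Y) = 1.5²·8.2² + 2²·6.6² + 4.8² + 2·[3·8.2·6.6·0.51 + 1.5·8.2·4.8·0.57 + 2·6.6·4.8·0.70] = 348.57 + 321.617 = 670.187.
Because errors are independent across components, Cov(Tᵢ,Tⱼ) = Cov(Xᵢ,Xⱼ); the off-diagonal part of the true-score variance is the same as above.
True-score variance = [1.5²·8.2²·0.65 + 2²·6.6²·0.86 + 4.8²·0.93] + 321.617 = 269.612 + 321.617 = 591.229.
Reliability = 591.229 / 670.187 = 0.882.

0.882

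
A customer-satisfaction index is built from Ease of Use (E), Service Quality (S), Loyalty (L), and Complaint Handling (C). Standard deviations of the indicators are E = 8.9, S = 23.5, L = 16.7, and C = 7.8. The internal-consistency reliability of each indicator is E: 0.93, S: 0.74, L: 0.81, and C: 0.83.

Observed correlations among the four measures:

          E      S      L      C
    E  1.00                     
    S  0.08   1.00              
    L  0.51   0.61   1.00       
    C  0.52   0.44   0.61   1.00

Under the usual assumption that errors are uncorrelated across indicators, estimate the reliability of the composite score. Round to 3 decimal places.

Var(E+S+L+C) = 8.9² + 23.5² + 16.7² + 7.8² + 2·[8.9·23.5·0.08 + 8.9·16.7·0.51 + 8.9·7.8·0.52 + 23.5·16.7·0.61 + 23.5·7.8·0.44 + 16.7·7.8·0.61] = 971.19 + 1056.27 = 2027.46.
Because errors are independent across components, Cov(Tᵢ,Tⱼ) = Cov(Xᵢ,Xⱼ); the off-diagonal part of the true-score variance is the same as above.
True-score variance = [8.9²·0.93 + 23.5²·0.74 + 16.7²·0.81 + 7.8²·0.83] + 1056.27 = 758.728 + 1056.27 = 1815.
Reliability = 1815 / 2027.46 = 0.895.

0.895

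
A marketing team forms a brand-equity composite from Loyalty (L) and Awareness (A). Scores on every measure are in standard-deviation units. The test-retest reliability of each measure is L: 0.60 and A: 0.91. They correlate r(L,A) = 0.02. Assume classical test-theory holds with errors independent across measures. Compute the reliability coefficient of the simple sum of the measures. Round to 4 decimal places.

Var(L+A) = 2 + 2·[0.02] = 2 + 0.04 = 2.04.
Under uncorrelated errors the observed covariances equal the true-score covariances, so only the own-variance terms attenuate.
True-score variance = [0.60 + 0.91] + 0.04 = 1.51 + 0.04 = 1.55.
Reliability = 1.55 / 2.04 = 0.7598.

0.7598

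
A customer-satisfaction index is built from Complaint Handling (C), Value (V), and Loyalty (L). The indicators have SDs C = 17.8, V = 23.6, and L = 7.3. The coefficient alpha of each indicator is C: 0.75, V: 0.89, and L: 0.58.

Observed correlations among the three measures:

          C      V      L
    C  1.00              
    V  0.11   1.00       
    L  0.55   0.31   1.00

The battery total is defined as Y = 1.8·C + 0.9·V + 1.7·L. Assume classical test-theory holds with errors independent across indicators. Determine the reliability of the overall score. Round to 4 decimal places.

Var(Y) = 1.8²·17.8² + 0.9²·23.6² + 1.7²·7.3² + 2·[1.62·17.8·23.6·0.11 + 3.06·17.8·7.3·0.55 + 1.53·23.6·7.3·0.31] = 1631.71 + 750.519 = 2382.23.
With uncorrelated errors the cross-covariances are all true-score covariance, so they carry over unchanged; only the diagonal terms shrink to ρᵢσᵢ².
True-score variance = [1.8²·17.8²·0.75 + 0.9²·23.6²·0.89 + 1.7²·7.3²·0.58] + 750.519 = 1260.76 + 750.519 = 2011.28.
Reliability = 2011.28 / 2382.23 = 0.8443.

0.8443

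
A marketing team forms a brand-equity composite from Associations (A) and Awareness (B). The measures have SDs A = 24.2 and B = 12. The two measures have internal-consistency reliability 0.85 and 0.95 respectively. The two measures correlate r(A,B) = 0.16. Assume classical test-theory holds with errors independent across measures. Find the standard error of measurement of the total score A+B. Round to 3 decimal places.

Var(total) = 729.64 + 92.928 = 822.568.
True-score variance = 634.594 + 92.928 = 727.522, so reliability = 0.8845.
Error variance = 822.568 − 727.522 = 95.046; SEM = √95.046 = 9.749.

9.749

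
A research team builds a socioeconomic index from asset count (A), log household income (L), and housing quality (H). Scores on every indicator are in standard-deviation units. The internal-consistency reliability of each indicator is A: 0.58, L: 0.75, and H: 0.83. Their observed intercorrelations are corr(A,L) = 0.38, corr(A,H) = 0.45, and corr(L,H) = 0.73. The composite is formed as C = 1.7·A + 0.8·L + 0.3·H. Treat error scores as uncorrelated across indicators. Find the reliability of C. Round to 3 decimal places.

Var(C) = 1.7² + 0.8² + 0.3² + 2·[1.36·0.38 + 0.51·0.45 + 0.24·0.73] = 3.62 + 1.843 = 5.463.
With uncorrelated errors the cross-covariances are all true-score covariance, so they carry over unchanged; only the diagonal terms shrink to ρᵢσᵢ².
True-score variance = [1.7²·0.58 + 0.8²·0.75 + 0.3²·0.83] + 1.843 = 2.2309 + 1.843 = 4.0739.
Reliability = 4.0739 / 5.463 = 0.746.

0.746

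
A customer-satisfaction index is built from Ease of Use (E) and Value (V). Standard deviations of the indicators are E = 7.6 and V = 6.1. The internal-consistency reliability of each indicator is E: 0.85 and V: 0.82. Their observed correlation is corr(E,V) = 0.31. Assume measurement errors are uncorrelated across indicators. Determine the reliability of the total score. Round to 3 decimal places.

0.876

Var(E+V) = 7.6² + 6.1² + 2·[7.6·6.1·0.31] = 94.97 + 28.7432 = 123.713.
Under uncorrelated errors the observed covariances equal the true-score covariances, so only the own-variance terms attenuate.
True-score variance = [7.6²·0.85 + 6.1²·0.82] + 28.7432 = 79.6082 + 28.7432 = 108.351.
Reliability = 108.351 / 123.713 = 0.876.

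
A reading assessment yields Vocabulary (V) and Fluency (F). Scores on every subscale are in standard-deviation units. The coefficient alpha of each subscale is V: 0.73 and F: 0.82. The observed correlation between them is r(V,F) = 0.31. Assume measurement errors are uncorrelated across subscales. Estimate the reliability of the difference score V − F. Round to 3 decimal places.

0.674

Var(V−F) = 1 + 1 − 2·0.31 = 2 − 0.62 = 1.38.
With uncorrelated errors the cross-covariances are all true-score covariance, so they carry over unchanged; only the diagonal terms shrink to ρᵢσᵢ².
True-score variance = [0.73 + 0.82] − 0.62 = 1.55 − 0.62 = 0.93.
Reliability = 0.93 / 1.38 = 0.674.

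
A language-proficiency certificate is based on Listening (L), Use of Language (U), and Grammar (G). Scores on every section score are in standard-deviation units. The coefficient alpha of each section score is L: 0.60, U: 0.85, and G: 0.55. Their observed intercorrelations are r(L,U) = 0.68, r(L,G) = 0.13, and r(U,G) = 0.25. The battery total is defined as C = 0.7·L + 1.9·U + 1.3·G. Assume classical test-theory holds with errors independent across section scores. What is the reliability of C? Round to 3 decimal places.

0.835

Var(C) = 0.7² + 1.9² + 1.3² + 2·[1.33·0.68 + 0.91·0.13 + 2.47·0.25] = 5.79 + 3.2804 = 9.0704.
Because errors are independent across components, Cov(Tᵢ,Tⱼ) = Cov(Xᵢ,Xⱼ); the off-diagonal part of the true-score variance is the same as above.
True-score variance = [0.7²·0.60 + 1.9²·0.85 + 1.3²·0.55] + 3.2804 = 4.292 + 3.2804 = 7.5724.
Reliability = 7.5724 / 9.0704 = 0.835.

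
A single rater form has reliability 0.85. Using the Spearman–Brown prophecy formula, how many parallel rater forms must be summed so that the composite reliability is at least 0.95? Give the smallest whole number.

k ≥ ρ*(1−ρ₁)/(ρ₁(1−ρ*)) = 0.95·0.15 / (0.85·0.05) = 3.353.
Smallest integer k = 4.

4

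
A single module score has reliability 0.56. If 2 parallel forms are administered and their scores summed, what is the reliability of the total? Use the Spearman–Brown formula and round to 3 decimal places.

ρ_k = kρ / (1 + (k−1)ρ) = 2·0.56 / (1 + 1·0.56) = 1.120 / 1.560 = 0.718.

0.718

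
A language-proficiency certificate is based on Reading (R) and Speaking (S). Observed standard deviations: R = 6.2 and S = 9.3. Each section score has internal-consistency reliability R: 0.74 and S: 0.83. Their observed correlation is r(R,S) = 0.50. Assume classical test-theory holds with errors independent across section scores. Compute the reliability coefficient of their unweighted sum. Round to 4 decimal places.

0.8647

Var(R+S) = 6.2² + 9.3² + 2·[6.2·9.3·0.50] = 124.93 + 57.66 = 182.59.
With uncorrelated errors the cross-covariances are all true-score covariance, so they carry over unchanged; only the diagonal terms shrink to ρᵢσᵢ².
True-score variance = [6.2²·0.74 + 9.3²·0.83] + 57.66 = 100.232 + 57.66 = 157.892.
Reliability = 157.892 / 182.59 = 0.8647.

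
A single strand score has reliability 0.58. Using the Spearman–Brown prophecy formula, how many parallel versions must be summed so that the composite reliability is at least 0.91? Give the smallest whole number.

k ≥ ρ*(1−ρ₁)/(ρ₁(1−ρ*)) = 0.91·0.42 / (0.58·0.09) = 7.322.
Smallest integer k = 8.

8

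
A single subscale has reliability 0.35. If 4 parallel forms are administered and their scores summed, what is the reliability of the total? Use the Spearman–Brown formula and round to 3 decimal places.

ρ_k = kρ / (1 + (k−1)ρ) = 4·0.35 / (1 + 3·0.35) = 1.400 / 2.050 = 0.683.

0.683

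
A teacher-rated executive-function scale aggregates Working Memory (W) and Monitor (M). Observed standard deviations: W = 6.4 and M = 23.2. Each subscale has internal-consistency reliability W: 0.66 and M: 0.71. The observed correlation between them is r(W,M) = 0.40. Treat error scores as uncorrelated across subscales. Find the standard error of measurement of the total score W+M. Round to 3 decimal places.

13.039

Var(total) = 579.2 + 118.784 = 697.984.
True-score variance = 409.184 + 118.784 = 527.968, so reliability = 0.7564.
Error variance = 697.984 − 527.968 = 170.016; SEM = √170.016 = 13.039.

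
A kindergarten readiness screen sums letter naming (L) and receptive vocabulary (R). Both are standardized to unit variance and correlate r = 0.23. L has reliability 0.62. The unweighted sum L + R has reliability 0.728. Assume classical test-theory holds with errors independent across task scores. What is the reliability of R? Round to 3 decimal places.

0.711

Var(L+R) = 2 + 2·0.23 = 2.460.
True-score variance = ρ_L + ρ_R + 2·0.23, so 0.728 = (0.62 + ρ_R + 0.46) / 2.460.
ρ_R = 0.728·2.460 − 0.62 − 0.46 = 0.711.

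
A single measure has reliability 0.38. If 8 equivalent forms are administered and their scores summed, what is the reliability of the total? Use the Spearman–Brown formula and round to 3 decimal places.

ρ_k = kρ / (1 + (k−1)ρ) = 8·0.38 / (1 + 7·0.38) = 3.040 / 3.660 = 0.831.

0.831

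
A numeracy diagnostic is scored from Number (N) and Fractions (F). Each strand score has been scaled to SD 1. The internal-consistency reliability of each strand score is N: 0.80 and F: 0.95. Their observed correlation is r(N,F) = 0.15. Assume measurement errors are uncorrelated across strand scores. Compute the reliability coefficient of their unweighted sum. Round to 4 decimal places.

Var(N+F) = 2 + 2·[0.15] = 2 + 0.3 = 2.3.
With uncorrelated errors the cross-covariances are all true-score covariance, so they carry over unchanged; only the diagonal terms shrink to ρᵢσᵢ².
True-score variance = [0.80 + 0.95] + 0.3 = 1.75 + 0.3 = 2.05.
Reliability = 2.05 / 2.3 = 0.8913.

0.8913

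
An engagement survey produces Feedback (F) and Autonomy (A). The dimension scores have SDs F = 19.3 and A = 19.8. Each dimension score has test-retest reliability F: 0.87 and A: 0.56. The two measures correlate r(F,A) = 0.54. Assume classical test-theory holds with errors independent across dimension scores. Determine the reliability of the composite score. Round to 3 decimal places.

0.812

Var(F+A) = 19.3² + 19.8² + 2·[19.3·19.8·0.54] = 764.53 + 412.711 = 1177.24.
Under uncorrelated errors the observed covariances equal the true-score covariances, so only the own-variance terms attenuate.
True-score variance = [19.3²·0.87 + 19.8²·0.56] + 412.711 = 543.609 + 412.711 = 956.32.
Reliability = 956.32 / 1177.24 = 0.812.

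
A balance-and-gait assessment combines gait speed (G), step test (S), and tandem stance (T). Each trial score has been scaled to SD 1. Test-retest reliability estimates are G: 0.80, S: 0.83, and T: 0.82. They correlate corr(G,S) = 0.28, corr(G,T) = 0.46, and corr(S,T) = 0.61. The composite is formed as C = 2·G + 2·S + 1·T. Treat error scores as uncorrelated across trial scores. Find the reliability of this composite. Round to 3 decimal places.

Var(C) = 2² + 2² + 1 + 2·[4·0.28 + 2·0.46 + 2·0.61] = 9 + 6.52 = 15.52.
With uncorrelated errors the cross-covariances are all true-score covariance, so they carry over unchanged; only the diagonal terms shrink to ρᵢσᵢ².
True-score variance = [2²·0.80 + 2²·0.83 + 0.82] + 6.52 = 7.34 + 6.52 = 13.86.
Reliability = 13.86 / 15.52 = 0.893.

0.893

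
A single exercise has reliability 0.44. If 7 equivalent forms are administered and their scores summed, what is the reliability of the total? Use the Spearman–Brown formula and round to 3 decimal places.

0.846

ρ_k = kρ / (1 + (k−1)ρ) = 7·0.44 / (1 + 6·0.44) = 3.080 / 3.640 = 0.846.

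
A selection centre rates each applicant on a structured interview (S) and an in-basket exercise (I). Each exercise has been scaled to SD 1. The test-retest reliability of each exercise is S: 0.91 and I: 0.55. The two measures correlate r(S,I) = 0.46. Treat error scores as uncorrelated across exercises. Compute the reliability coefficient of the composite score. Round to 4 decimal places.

0.8151

Var(S+I) = 2 + 2·[0.46] = 2 + 0.92 = 2.92.
With uncorrelated errors the cross-covariances are all true-score covariance, so they carry over unchanged; only the diagonal terms shrink to ρᵢσᵢ².
True-score variance = [0.91 + 0.55] + 0.92 = 1.46 + 0.92 = 2.38.
Reliability = 2.38 / 2.92 = 0.8151.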